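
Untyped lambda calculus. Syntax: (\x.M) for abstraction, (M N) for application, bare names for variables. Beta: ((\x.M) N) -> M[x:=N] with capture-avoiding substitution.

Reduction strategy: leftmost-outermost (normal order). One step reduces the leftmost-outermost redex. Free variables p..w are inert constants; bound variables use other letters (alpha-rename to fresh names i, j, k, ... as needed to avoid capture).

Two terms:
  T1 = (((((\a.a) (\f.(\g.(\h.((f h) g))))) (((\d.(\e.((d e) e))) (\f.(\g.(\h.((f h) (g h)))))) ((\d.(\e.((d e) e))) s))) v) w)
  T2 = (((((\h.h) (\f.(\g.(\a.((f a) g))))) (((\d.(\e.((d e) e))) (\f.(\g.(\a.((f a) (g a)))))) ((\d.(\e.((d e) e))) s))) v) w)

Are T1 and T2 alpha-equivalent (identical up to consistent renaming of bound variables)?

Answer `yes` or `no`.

Answer: yes

Derivation:
Term 1: (((((\a.a) (\f.(\g.(\h.((f h) g))))) (((\d.(\e.((d e) e))) (\f.(\g.(\h.((f h) (g h)))))) ((\d.(\e.((d e) e))) s))) v) w)
Term 2: (((((\h.h) (\f.(\g.(\a.((f a) g))))) (((\d.(\e.((d e) e))) (\f.(\g.(\a.((f a) (g a)))))) ((\d.(\e.((d e) e))) s))) v) w)
Alpha-equivalence: compare structure up to binder renaming.
Result: True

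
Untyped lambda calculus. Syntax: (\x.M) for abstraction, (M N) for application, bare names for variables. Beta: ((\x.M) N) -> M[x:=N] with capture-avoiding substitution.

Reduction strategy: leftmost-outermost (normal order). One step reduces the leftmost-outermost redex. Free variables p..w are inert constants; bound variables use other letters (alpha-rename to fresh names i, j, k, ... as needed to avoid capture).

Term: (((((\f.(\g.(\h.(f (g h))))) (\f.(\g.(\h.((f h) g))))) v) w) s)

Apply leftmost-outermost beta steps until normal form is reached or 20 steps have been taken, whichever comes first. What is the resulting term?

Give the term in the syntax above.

Answer: (\h.(((v w) h) s))

Derivation:
Step 0: (((((\f.(\g.(\h.(f (g h))))) (\f.(\g.(\h.((f h) g))))) v) w) s)
Step 1: ((((\g.(\h.((\f.(\g.(\h.((f h) g)))) (g h)))) v) w) s)
Step 2: (((\h.((\f.(\g.(\h.((f h) g)))) (v h))) w) s)
Step 3: (((\f.(\g.(\h.((f h) g)))) (v w)) s)
Step 4: ((\g.(\h.(((v w) h) g))) s)
Step 5: (\h.(((v w) h) s))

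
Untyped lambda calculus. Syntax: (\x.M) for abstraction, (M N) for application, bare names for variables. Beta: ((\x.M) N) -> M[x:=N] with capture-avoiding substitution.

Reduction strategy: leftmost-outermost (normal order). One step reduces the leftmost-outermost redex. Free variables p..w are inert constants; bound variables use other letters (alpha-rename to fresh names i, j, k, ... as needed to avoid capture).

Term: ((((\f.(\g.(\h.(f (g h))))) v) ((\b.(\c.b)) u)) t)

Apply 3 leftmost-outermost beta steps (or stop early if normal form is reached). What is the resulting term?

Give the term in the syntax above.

Step 0: ((((\f.(\g.(\h.(f (g h))))) v) ((\b.(\c.b)) u)) t)
Step 1: (((\g.(\h.(v (g h)))) ((\b.(\c.b)) u)) t)
Step 2: ((\h.(v (((\b.(\c.b)) u) h))) t)
Step 3: (v (((\b.(\c.b)) u) t))

Answer: (v (((\b.(\c.b)) u) t))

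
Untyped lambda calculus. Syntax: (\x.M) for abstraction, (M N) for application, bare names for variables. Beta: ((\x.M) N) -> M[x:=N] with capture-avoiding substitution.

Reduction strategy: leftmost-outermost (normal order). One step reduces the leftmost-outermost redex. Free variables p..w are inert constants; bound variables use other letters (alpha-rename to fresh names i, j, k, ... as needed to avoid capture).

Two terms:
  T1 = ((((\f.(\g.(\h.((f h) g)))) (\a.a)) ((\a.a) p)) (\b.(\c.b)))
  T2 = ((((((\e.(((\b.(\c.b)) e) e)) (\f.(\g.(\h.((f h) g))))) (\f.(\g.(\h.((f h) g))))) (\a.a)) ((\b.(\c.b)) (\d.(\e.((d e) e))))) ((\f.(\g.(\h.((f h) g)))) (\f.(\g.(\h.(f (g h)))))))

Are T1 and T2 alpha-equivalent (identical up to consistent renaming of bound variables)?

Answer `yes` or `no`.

Term 1: ((((\f.(\g.(\h.((f h) g)))) (\a.a)) ((\a.a) p)) (\b.(\c.b)))
Term 2: ((((((\e.(((\b.(\c.b)) e) e)) (\f.(\g.(\h.((f h) g))))) (\f.(\g.(\h.((f h) g))))) (\a.a)) ((\b.(\c.b)) (\d.(\e.((d e) e))))) ((\f.(\g.(\h.((f h) g)))) (\f.(\g.(\h.(f (g h)))))))
Alpha-equivalence: compare structure up to binder renaming.
Result: False

Answer: no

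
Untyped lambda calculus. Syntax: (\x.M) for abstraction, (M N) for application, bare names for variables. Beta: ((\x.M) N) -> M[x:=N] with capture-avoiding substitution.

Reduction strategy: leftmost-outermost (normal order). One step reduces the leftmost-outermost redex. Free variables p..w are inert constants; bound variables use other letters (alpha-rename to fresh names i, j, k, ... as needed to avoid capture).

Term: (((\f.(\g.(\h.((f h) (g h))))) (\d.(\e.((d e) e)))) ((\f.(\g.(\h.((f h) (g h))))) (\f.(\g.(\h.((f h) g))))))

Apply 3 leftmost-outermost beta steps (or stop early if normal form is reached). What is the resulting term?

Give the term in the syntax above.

Step 0: (((\f.(\g.(\h.((f h) (g h))))) (\d.(\e.((d e) e)))) ((\f.(\g.(\h.((f h) (g h))))) (\f.(\g.(\h.((f h) g))))))
Step 1: ((\g.(\h.(((\d.(\e.((d e) e))) h) (g h)))) ((\f.(\g.(\h.((f h) (g h))))) (\f.(\g.(\h.((f h) g))))))
Step 2: (\h.(((\d.(\e.((d e) e))) h) (((\f.(\g.(\h.((f h) (g h))))) (\f.(\g.(\h.((f h) g))))) h)))
Step 3: (\h.((\e.((h e) e)) (((\f.(\g.(\h.((f h) (g h))))) (\f.(\g.(\h.((f h) g))))) h)))

Answer: (\h.((\e.((h e) e)) (((\f.(\g.(\h.((f h) (g h))))) (\f.(\g.(\h.((f h) g))))) h)))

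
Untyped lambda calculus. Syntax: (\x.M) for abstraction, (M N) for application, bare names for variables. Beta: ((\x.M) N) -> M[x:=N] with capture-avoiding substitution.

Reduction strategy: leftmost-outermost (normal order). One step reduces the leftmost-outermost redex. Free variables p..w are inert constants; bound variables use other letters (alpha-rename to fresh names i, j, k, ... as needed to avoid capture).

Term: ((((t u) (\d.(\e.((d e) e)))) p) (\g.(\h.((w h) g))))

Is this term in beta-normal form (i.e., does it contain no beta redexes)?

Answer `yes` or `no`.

Answer: yes

Derivation:
Term: ((((t u) (\d.(\e.((d e) e)))) p) (\g.(\h.((w h) g))))
No beta redexes found.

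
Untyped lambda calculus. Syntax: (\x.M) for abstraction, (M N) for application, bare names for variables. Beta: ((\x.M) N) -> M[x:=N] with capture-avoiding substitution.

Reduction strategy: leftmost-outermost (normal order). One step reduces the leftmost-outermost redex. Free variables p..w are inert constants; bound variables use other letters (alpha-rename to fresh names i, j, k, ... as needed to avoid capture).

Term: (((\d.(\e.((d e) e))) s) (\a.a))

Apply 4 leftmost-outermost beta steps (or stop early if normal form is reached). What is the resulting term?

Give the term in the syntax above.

Answer: ((s (\a.a)) (\a.a))

Derivation:
Step 0: (((\d.(\e.((d e) e))) s) (\a.a))
Step 1: ((\e.((s e) e)) (\a.a))
Step 2: ((s (\a.a)) (\a.a))
Step 3: (normal form reached)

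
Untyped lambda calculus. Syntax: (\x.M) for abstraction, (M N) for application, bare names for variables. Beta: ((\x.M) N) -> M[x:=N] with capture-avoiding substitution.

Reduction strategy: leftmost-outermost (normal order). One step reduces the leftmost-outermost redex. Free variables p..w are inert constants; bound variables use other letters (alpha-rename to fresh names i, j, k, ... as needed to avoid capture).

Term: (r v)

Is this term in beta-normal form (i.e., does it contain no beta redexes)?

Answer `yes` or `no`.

Answer: yes

Derivation:
Term: (r v)
No beta redexes found.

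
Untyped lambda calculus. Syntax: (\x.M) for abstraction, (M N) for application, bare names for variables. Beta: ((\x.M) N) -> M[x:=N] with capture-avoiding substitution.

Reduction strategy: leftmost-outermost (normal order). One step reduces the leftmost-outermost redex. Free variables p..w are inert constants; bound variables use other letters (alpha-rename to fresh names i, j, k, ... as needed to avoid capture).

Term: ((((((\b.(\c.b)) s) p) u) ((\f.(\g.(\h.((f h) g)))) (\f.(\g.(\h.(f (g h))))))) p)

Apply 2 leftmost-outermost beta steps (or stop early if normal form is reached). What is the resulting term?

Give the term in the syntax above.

Step 0: ((((((\b.(\c.b)) s) p) u) ((\f.(\g.(\h.((f h) g)))) (\f.(\g.(\h.(f (g h))))))) p)
Step 1: (((((\c.s) p) u) ((\f.(\g.(\h.((f h) g)))) (\f.(\g.(\h.(f (g h))))))) p)
Step 2: (((s u) ((\f.(\g.(\h.((f h) g)))) (\f.(\g.(\h.(f (g h))))))) p)

Answer: (((s u) ((\f.(\g.(\h.((f h) g)))) (\f.(\g.(\h.(f (g h))))))) p)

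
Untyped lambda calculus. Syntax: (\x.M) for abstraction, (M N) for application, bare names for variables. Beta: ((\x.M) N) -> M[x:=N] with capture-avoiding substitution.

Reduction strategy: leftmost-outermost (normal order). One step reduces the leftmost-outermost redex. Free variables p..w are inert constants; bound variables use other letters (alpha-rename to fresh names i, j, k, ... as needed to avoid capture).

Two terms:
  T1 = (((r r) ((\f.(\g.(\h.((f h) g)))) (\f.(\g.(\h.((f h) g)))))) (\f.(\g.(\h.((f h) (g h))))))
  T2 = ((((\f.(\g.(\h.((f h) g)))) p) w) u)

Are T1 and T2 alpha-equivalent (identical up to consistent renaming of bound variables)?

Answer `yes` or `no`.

Answer: no

Derivation:
Term 1: (((r r) ((\f.(\g.(\h.((f h) g)))) (\f.(\g.(\h.((f h) g)))))) (\f.(\g.(\h.((f h) (g h))))))
Term 2: ((((\f.(\g.(\h.((f h) g)))) p) w) u)
Alpha-equivalence: compare structure up to binder renaming.
Result: False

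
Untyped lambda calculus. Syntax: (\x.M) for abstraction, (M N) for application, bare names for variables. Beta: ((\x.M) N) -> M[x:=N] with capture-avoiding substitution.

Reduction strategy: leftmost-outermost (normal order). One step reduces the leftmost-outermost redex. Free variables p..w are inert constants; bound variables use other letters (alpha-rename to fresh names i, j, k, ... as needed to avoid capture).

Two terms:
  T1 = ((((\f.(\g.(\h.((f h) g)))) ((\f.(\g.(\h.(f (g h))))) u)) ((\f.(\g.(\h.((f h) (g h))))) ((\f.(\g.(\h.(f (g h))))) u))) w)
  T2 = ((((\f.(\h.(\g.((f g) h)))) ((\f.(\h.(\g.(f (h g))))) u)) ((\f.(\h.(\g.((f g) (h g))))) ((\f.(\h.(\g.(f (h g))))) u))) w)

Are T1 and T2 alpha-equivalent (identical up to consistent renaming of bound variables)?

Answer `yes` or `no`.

Term 1: ((((\f.(\g.(\h.((f h) g)))) ((\f.(\g.(\h.(f (g h))))) u)) ((\f.(\g.(\h.((f h) (g h))))) ((\f.(\g.(\h.(f (g h))))) u))) w)
Term 2: ((((\f.(\h.(\g.((f g) h)))) ((\f.(\h.(\g.(f (h g))))) u)) ((\f.(\h.(\g.((f g) (h g))))) ((\f.(\h.(\g.(f (h g))))) u))) w)
Alpha-equivalence: compare structure up to binder renaming.
Result: True

Answer: yes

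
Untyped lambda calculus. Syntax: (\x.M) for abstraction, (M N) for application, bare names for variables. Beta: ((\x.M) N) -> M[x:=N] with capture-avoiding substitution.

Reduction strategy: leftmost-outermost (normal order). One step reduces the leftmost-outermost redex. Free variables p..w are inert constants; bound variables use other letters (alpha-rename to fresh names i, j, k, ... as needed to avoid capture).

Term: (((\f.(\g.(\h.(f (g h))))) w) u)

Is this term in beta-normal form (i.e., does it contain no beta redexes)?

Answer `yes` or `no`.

Answer: no

Derivation:
Term: (((\f.(\g.(\h.(f (g h))))) w) u)
Found 1 beta redex(es).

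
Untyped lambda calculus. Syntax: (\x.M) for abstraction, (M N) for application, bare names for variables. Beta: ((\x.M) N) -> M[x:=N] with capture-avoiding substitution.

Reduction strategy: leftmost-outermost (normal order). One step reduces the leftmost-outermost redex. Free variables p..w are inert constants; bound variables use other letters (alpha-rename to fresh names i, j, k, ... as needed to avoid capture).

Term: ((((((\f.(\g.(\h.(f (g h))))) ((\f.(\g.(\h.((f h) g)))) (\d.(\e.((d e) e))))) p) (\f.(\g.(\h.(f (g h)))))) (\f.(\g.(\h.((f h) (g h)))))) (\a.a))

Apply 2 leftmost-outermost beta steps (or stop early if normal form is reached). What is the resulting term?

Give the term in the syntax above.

Step 0: ((((((\f.(\g.(\h.(f (g h))))) ((\f.(\g.(\h.((f h) g)))) (\d.(\e.((d e) e))))) p) (\f.(\g.(\h.(f (g h)))))) (\f.(\g.(\h.((f h) (g h)))))) (\a.a))
Step 1: (((((\g.(\h.(((\f.(\g.(\h.((f h) g)))) (\d.(\e.((d e) e)))) (g h)))) p) (\f.(\g.(\h.(f (g h)))))) (\f.(\g.(\h.((f h) (g h)))))) (\a.a))
Step 2: ((((\h.(((\f.(\g.(\h.((f h) g)))) (\d.(\e.((d e) e)))) (p h))) (\f.(\g.(\h.(f (g h)))))) (\f.(\g.(\h.((f h) (g h)))))) (\a.a))

Answer: ((((\h.(((\f.(\g.(\h.((f h) g)))) (\d.(\e.((d e) e)))) (p h))) (\f.(\g.(\h.(f (g h)))))) (\f.(\g.(\h.((f h) (g h)))))) (\a.a))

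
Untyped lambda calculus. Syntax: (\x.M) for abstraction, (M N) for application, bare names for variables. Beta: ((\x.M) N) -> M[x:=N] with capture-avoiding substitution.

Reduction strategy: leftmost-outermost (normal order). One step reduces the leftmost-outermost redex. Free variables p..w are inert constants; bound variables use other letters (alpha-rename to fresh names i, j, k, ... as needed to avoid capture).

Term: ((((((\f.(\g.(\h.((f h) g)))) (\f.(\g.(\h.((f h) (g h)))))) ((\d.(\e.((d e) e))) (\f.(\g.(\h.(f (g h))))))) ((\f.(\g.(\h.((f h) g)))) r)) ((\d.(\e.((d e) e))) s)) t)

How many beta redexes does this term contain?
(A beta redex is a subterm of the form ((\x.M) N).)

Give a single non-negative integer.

Answer: 4

Derivation:
Term: ((((((\f.(\g.(\h.((f h) g)))) (\f.(\g.(\h.((f h) (g h)))))) ((\d.(\e.((d e) e))) (\f.(\g.(\h.(f (g h))))))) ((\f.(\g.(\h.((f h) g)))) r)) ((\d.(\e.((d e) e))) s)) t)
  Redex: ((\f.(\g.(\h.((f h) g)))) (\f.(\g.(\h.((f h) (g h))))))
  Redex: ((\d.(\e.((d e) e))) (\f.(\g.(\h.(f (g h))))))
  Redex: ((\f.(\g.(\h.((f h) g)))) r)
  Redex: ((\d.(\e.((d e) e))) s)
Total redexes: 4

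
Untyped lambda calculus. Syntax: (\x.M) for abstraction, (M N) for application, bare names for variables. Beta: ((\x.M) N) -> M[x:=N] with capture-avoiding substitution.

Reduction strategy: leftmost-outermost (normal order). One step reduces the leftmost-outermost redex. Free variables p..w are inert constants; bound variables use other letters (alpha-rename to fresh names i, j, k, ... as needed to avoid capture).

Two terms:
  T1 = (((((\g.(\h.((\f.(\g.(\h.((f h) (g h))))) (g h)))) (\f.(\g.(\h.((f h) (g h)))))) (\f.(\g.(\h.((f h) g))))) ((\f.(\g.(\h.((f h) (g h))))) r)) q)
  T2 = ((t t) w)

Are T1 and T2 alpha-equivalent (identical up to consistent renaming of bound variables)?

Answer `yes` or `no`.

Answer: no

Derivation:
Term 1: (((((\g.(\h.((\f.(\g.(\h.((f h) (g h))))) (g h)))) (\f.(\g.(\h.((f h) (g h)))))) (\f.(\g.(\h.((f h) g))))) ((\f.(\g.(\h.((f h) (g h))))) r)) q)
Term 2: ((t t) w)
Alpha-equivalence: compare structure up to binder renaming.
Result: False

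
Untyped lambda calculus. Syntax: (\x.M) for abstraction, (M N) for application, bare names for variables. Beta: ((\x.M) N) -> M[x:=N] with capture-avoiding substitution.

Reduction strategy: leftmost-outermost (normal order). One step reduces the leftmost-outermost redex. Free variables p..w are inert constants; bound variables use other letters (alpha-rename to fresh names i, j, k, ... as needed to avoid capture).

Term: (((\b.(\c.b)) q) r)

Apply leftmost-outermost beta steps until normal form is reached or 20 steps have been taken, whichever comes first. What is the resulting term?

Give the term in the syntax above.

Answer: q

Derivation:
Step 0: (((\b.(\c.b)) q) r)
Step 1: ((\c.q) r)
Step 2: q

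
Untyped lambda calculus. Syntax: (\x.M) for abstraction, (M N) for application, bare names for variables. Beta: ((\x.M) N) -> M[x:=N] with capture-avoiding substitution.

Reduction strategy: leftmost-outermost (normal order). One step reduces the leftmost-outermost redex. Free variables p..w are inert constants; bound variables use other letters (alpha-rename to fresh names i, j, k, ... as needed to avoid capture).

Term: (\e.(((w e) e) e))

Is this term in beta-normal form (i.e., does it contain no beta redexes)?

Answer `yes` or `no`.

Term: (\e.(((w e) e) e))
No beta redexes found.

Answer: yes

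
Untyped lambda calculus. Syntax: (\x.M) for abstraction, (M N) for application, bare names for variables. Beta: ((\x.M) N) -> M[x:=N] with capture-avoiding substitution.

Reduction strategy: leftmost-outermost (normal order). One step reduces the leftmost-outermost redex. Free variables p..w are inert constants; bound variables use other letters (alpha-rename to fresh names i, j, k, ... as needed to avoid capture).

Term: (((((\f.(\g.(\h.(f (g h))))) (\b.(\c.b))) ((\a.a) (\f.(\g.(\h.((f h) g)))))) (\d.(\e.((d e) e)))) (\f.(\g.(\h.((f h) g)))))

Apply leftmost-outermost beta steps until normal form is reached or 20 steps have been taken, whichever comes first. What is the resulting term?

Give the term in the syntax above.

Step 0: (((((\f.(\g.(\h.(f (g h))))) (\b.(\c.b))) ((\a.a) (\f.(\g.(\h.((f h) g)))))) (\d.(\e.((d e) e)))) (\f.(\g.(\h.((f h) g)))))
Step 1: ((((\g.(\h.((\b.(\c.b)) (g h)))) ((\a.a) (\f.(\g.(\h.((f h) g)))))) (\d.(\e.((d e) e)))) (\f.(\g.(\h.((f h) g)))))
Step 2: (((\h.((\b.(\c.b)) (((\a.a) (\f.(\g.(\h.((f h) g))))) h))) (\d.(\e.((d e) e)))) (\f.(\g.(\h.((f h) g)))))
Step 3: (((\b.(\c.b)) (((\a.a) (\f.(\g.(\h.((f h) g))))) (\d.(\e.((d e) e))))) (\f.(\g.(\h.((f h) g)))))
Step 4: ((\c.(((\a.a) (\f.(\g.(\h.((f h) g))))) (\d.(\e.((d e) e))))) (\f.(\g.(\h.((f h) g)))))
Step 5: (((\a.a) (\f.(\g.(\h.((f h) g))))) (\d.(\e.((d e) e))))
Step 6: ((\f.(\g.(\h.((f h) g)))) (\d.(\e.((d e) e))))
Step 7: (\g.(\h.(((\d.(\e.((d e) e))) h) g)))
Step 8: (\g.(\h.((\e.((h e) e)) g)))
Step 9: (\g.(\h.((h g) g)))

Answer: (\g.(\h.((h g) g)))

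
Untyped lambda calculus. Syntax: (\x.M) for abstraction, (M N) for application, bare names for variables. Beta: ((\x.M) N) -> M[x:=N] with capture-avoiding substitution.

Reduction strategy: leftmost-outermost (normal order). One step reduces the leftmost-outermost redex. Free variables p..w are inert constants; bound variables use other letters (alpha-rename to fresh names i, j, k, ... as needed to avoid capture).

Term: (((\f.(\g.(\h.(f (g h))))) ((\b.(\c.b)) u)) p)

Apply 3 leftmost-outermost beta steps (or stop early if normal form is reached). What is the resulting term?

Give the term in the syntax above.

Answer: (\h.((\c.u) (p h)))

Derivation:
Step 0: (((\f.(\g.(\h.(f (g h))))) ((\b.(\c.b)) u)) p)
Step 1: ((\g.(\h.(((\b.(\c.b)) u) (g h)))) p)
Step 2: (\h.(((\b.(\c.b)) u) (p h)))
Step 3: (\h.((\c.u) (p h)))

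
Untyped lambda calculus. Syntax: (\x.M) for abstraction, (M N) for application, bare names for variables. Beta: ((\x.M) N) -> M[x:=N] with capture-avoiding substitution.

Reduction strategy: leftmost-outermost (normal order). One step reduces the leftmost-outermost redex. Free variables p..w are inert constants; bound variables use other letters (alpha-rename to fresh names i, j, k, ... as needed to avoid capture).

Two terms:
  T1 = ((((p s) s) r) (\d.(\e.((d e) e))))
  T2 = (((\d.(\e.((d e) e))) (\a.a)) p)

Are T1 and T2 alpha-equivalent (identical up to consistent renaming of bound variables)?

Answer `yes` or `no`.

Term 1: ((((p s) s) r) (\d.(\e.((d e) e))))
Term 2: (((\d.(\e.((d e) e))) (\a.a)) p)
Alpha-equivalence: compare structure up to binder renaming.
Result: False

Answer: no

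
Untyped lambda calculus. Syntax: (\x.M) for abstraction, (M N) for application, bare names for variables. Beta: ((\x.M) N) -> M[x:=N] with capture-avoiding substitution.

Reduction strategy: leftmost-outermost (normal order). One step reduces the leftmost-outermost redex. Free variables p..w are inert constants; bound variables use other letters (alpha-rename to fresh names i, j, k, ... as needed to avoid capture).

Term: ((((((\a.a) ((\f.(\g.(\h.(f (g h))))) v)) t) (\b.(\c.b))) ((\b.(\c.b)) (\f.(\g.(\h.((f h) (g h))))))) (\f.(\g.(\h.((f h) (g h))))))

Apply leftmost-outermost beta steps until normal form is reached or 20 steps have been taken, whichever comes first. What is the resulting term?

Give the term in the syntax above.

Answer: (((v (t (\b.(\c.b)))) (\c.(\f.(\g.(\h.((f h) (g h))))))) (\f.(\g.(\h.((f h) (g h))))))

Derivation:
Step 0: ((((((\a.a) ((\f.(\g.(\h.(f (g h))))) v)) t) (\b.(\c.b))) ((\b.(\c.b)) (\f.(\g.(\h.((f h) (g h))))))) (\f.(\g.(\h.((f h) (g h))))))
Step 1: ((((((\f.(\g.(\h.(f (g h))))) v) t) (\b.(\c.b))) ((\b.(\c.b)) (\f.(\g.(\h.((f h) (g h))))))) (\f.(\g.(\h.((f h) (g h))))))
Step 2: (((((\g.(\h.(v (g h)))) t) (\b.(\c.b))) ((\b.(\c.b)) (\f.(\g.(\h.((f h) (g h))))))) (\f.(\g.(\h.((f h) (g h))))))
Step 3: ((((\h.(v (t h))) (\b.(\c.b))) ((\b.(\c.b)) (\f.(\g.(\h.((f h) (g h))))))) (\f.(\g.(\h.((f h) (g h))))))
Step 4: (((v (t (\b.(\c.b)))) ((\b.(\c.b)) (\f.(\g.(\h.((f h) (g h))))))) (\f.(\g.(\h.((f h) (g h))))))
Step 5: (((v (t (\b.(\c.b)))) (\c.(\f.(\g.(\h.((f h) (g h))))))) (\f.(\g.(\h.((f h) (g h))))))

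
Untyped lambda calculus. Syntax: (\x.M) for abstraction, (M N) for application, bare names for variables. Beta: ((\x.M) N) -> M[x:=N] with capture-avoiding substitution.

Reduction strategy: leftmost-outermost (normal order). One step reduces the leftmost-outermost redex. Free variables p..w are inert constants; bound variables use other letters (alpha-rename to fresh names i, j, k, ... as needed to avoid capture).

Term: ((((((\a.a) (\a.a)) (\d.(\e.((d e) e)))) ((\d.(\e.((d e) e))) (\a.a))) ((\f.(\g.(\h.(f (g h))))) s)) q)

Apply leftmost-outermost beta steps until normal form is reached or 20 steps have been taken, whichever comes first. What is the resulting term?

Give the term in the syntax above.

Step 0: ((((((\a.a) (\a.a)) (\d.(\e.((d e) e)))) ((\d.(\e.((d e) e))) (\a.a))) ((\f.(\g.(\h.(f (g h))))) s)) q)
Step 1: (((((\a.a) (\d.(\e.((d e) e)))) ((\d.(\e.((d e) e))) (\a.a))) ((\f.(\g.(\h.(f (g h))))) s)) q)
Step 2: ((((\d.(\e.((d e) e))) ((\d.(\e.((d e) e))) (\a.a))) ((\f.(\g.(\h.(f (g h))))) s)) q)
Step 3: (((\e.((((\d.(\e.((d e) e))) (\a.a)) e) e)) ((\f.(\g.(\h.(f (g h))))) s)) q)
Step 4: (((((\d.(\e.((d e) e))) (\a.a)) ((\f.(\g.(\h.(f (g h))))) s)) ((\f.(\g.(\h.(f (g h))))) s)) q)
Step 5: ((((\e.(((\a.a) e) e)) ((\f.(\g.(\h.(f (g h))))) s)) ((\f.(\g.(\h.(f (g h))))) s)) q)
Step 6: (((((\a.a) ((\f.(\g.(\h.(f (g h))))) s)) ((\f.(\g.(\h.(f (g h))))) s)) ((\f.(\g.(\h.(f (g h))))) s)) q)
Step 7: (((((\f.(\g.(\h.(f (g h))))) s) ((\f.(\g.(\h.(f (g h))))) s)) ((\f.(\g.(\h.(f (g h))))) s)) q)
Step 8: ((((\g.(\h.(s (g h)))) ((\f.(\g.(\h.(f (g h))))) s)) ((\f.(\g.(\h.(f (g h))))) s)) q)
Step 9: (((\h.(s (((\f.(\g.(\h.(f (g h))))) s) h))) ((\f.(\g.(\h.(f (g h))))) s)) q)
Step 10: ((s (((\f.(\g.(\h.(f (g h))))) s) ((\f.(\g.(\h.(f (g h))))) s))) q)
Step 11: ((s ((\g.(\h.(s (g h)))) ((\f.(\g.(\h.(f (g h))))) s))) q)
Step 12: ((s (\h.(s (((\f.(\g.(\h.(f (g h))))) s) h)))) q)
Step 13: ((s (\h.(s ((\g.(\h.(s (g h)))) h)))) q)
Step 14: ((s (\h.(s (\i.(s (h i)))))) q)

Answer: ((s (\h.(s (\i.(s (h i)))))) q)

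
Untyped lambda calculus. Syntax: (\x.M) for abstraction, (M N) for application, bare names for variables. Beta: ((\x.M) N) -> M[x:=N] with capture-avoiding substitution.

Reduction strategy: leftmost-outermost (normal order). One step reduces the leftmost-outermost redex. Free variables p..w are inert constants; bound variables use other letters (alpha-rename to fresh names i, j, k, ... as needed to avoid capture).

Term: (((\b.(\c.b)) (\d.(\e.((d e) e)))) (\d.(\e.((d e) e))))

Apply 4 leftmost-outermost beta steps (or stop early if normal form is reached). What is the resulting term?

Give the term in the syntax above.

Answer: (\d.(\e.((d e) e)))

Derivation:
Step 0: (((\b.(\c.b)) (\d.(\e.((d e) e)))) (\d.(\e.((d e) e))))
Step 1: ((\c.(\d.(\e.((d e) e)))) (\d.(\e.((d e) e))))
Step 2: (\d.(\e.((d e) e)))
Step 3: (normal form reached)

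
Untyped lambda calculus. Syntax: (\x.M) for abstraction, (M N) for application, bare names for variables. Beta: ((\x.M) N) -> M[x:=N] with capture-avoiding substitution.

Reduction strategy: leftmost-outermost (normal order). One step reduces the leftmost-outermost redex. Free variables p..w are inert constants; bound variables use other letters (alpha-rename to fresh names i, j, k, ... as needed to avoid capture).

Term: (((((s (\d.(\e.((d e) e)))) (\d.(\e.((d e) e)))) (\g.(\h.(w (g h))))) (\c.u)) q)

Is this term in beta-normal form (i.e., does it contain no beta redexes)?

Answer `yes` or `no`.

Answer: yes

Derivation:
Term: (((((s (\d.(\e.((d e) e)))) (\d.(\e.((d e) e)))) (\g.(\h.(w (g h))))) (\c.u)) q)
No beta redexes found.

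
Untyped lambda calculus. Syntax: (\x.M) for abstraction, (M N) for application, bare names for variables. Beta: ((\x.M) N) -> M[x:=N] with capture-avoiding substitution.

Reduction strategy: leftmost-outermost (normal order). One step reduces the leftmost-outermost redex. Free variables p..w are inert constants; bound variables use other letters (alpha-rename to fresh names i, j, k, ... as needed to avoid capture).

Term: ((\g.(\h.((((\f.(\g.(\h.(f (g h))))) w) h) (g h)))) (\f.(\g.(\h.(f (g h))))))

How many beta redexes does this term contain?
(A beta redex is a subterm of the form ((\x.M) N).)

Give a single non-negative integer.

Answer: 2

Derivation:
Term: ((\g.(\h.((((\f.(\g.(\h.(f (g h))))) w) h) (g h)))) (\f.(\g.(\h.(f (g h))))))
  Redex: ((\g.(\h.((((\f.(\g.(\h.(f (g h))))) w) h) (g h)))) (\f.(\g.(\h.(f (g h))))))
  Redex: ((\f.(\g.(\h.(f (g h))))) w)
Total redexes: 2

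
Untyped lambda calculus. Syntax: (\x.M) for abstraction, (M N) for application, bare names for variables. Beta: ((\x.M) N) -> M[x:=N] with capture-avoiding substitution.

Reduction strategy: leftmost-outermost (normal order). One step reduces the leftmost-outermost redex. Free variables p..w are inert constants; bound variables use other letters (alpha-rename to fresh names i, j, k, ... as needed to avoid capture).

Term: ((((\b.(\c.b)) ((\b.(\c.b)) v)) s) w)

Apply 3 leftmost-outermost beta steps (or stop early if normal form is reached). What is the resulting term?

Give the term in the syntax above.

Answer: ((\c.v) w)

Derivation:
Step 0: ((((\b.(\c.b)) ((\b.(\c.b)) v)) s) w)
Step 1: (((\c.((\b.(\c.b)) v)) s) w)
Step 2: (((\b.(\c.b)) v) w)
Step 3: ((\c.v) w)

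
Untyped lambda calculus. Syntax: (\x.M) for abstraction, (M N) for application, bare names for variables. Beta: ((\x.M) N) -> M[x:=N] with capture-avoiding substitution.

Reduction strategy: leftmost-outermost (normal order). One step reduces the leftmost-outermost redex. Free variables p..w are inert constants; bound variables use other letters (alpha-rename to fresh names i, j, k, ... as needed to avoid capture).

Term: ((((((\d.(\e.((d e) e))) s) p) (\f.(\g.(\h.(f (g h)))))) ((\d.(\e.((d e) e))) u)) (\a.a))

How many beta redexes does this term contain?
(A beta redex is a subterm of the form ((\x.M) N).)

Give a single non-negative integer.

Term: ((((((\d.(\e.((d e) e))) s) p) (\f.(\g.(\h.(f (g h)))))) ((\d.(\e.((d e) e))) u)) (\a.a))
  Redex: ((\d.(\e.((d e) e))) s)
  Redex: ((\d.(\e.((d e) e))) u)
Total redexes: 2

Answer: 2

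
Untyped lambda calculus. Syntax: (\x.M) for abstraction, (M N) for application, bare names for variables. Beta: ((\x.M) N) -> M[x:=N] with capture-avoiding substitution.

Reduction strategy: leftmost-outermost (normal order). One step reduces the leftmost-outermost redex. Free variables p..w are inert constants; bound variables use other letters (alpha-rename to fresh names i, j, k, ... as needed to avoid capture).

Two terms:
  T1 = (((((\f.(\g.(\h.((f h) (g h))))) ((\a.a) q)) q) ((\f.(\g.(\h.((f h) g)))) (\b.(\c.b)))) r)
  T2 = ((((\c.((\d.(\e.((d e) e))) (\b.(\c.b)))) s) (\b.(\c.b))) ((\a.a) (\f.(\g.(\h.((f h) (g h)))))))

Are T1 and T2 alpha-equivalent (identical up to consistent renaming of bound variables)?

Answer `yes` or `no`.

Answer: no

Derivation:
Term 1: (((((\f.(\g.(\h.((f h) (g h))))) ((\a.a) q)) q) ((\f.(\g.(\h.((f h) g)))) (\b.(\c.b)))) r)
Term 2: ((((\c.((\d.(\e.((d e) e))) (\b.(\c.b)))) s) (\b.(\c.b))) ((\a.a) (\f.(\g.(\h.((f h) (g h)))))))
Alpha-equivalence: compare structure up to binder renaming.
Result: False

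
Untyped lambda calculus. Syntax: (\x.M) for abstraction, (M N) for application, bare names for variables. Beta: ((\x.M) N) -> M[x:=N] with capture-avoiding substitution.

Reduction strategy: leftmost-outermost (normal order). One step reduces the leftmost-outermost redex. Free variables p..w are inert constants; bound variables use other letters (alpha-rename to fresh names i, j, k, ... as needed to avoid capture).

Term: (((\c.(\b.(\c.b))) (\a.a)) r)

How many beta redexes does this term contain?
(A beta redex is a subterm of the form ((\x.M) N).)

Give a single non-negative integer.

Answer: 1

Derivation:
Term: (((\c.(\b.(\c.b))) (\a.a)) r)
  Redex: ((\c.(\b.(\c.b))) (\a.a))
Total redexes: 1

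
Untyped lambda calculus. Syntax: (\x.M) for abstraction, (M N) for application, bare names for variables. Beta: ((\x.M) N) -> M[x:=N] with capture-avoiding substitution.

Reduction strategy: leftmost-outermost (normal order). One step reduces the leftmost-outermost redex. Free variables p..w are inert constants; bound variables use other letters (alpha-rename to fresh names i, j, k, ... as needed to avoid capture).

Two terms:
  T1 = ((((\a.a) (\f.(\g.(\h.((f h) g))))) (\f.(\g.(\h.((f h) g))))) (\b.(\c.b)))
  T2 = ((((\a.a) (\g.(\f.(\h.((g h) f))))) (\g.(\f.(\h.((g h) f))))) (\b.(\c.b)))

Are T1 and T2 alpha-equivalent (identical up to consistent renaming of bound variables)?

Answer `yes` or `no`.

Answer: yes

Derivation:
Term 1: ((((\a.a) (\f.(\g.(\h.((f h) g))))) (\f.(\g.(\h.((f h) g))))) (\b.(\c.b)))
Term 2: ((((\a.a) (\g.(\f.(\h.((g h) f))))) (\g.(\f.(\h.((g h) f))))) (\b.(\c.b)))
Alpha-equivalence: compare structure up to binder renaming.
Result: True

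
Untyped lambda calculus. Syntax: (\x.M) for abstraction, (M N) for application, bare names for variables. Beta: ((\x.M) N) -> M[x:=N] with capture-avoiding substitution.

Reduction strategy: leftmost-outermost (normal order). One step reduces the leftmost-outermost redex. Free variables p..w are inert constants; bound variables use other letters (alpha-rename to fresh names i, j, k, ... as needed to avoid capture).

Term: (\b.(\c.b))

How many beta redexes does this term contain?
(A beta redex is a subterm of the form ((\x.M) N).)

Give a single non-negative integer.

Answer: 0

Derivation:
Term: (\b.(\c.b))
  (no redexes)
Total redexes: 0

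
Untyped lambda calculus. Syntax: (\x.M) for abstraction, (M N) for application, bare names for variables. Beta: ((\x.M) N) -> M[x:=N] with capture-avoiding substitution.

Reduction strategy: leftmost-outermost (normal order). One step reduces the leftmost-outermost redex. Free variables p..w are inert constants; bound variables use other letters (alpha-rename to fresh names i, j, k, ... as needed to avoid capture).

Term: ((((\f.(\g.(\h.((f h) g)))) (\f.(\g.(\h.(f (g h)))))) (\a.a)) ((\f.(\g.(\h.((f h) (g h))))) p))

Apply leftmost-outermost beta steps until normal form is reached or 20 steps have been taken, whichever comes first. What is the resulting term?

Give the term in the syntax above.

Step 0: ((((\f.(\g.(\h.((f h) g)))) (\f.(\g.(\h.(f (g h)))))) (\a.a)) ((\f.(\g.(\h.((f h) (g h))))) p))
Step 1: (((\g.(\h.(((\f.(\g.(\h.(f (g h))))) h) g))) (\a.a)) ((\f.(\g.(\h.((f h) (g h))))) p))
Step 2: ((\h.(((\f.(\g.(\h.(f (g h))))) h) (\a.a))) ((\f.(\g.(\h.((f h) (g h))))) p))
Step 3: (((\f.(\g.(\h.(f (g h))))) ((\f.(\g.(\h.((f h) (g h))))) p)) (\a.a))
Step 4: ((\g.(\h.(((\f.(\g.(\h.((f h) (g h))))) p) (g h)))) (\a.a))
Step 5: (\h.(((\f.(\g.(\h.((f h) (g h))))) p) ((\a.a) h)))
Step 6: (\h.((\g.(\h.((p h) (g h)))) ((\a.a) h)))
Step 7: (\h.(\i.((p i) (((\a.a) h) i))))
Step 8: (\h.(\i.((p i) (h i))))

Answer: (\h.(\i.((p i) (h i))))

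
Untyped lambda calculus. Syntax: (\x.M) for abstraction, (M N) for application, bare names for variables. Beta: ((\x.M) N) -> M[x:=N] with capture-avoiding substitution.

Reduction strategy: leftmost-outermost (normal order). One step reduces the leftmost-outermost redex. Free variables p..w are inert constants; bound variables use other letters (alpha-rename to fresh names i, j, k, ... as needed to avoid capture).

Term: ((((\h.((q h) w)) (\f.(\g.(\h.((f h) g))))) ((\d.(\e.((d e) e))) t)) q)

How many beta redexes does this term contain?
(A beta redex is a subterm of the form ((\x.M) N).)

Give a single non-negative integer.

Answer: 2

Derivation:
Term: ((((\h.((q h) w)) (\f.(\g.(\h.((f h) g))))) ((\d.(\e.((d e) e))) t)) q)
  Redex: ((\h.((q h) w)) (\f.(\g.(\h.((f h) g)))))
  Redex: ((\d.(\e.((d e) e))) t)
Total redexes: 2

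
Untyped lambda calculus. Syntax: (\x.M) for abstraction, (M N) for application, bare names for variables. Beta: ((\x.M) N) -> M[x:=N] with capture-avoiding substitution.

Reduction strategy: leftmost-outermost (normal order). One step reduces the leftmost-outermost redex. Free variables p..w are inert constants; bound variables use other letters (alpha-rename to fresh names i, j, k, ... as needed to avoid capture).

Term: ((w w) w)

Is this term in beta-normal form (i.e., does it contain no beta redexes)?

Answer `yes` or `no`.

Answer: yes

Derivation:
Term: ((w w) w)
No beta redexes found.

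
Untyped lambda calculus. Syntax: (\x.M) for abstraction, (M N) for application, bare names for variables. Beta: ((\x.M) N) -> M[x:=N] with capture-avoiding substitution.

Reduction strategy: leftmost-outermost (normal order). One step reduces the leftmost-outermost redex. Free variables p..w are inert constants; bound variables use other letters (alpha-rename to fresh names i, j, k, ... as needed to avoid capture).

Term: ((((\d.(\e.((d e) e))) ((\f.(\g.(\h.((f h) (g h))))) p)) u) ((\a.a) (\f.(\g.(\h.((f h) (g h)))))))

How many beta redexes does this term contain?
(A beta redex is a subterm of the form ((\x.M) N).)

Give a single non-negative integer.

Answer: 3

Derivation:
Term: ((((\d.(\e.((d e) e))) ((\f.(\g.(\h.((f h) (g h))))) p)) u) ((\a.a) (\f.(\g.(\h.((f h) (g h)))))))
  Redex: ((\d.(\e.((d e) e))) ((\f.(\g.(\h.((f h) (g h))))) p))
  Redex: ((\f.(\g.(\h.((f h) (g h))))) p)
  Redex: ((\a.a) (\f.(\g.(\h.((f h) (g h))))))
Total redexes: 3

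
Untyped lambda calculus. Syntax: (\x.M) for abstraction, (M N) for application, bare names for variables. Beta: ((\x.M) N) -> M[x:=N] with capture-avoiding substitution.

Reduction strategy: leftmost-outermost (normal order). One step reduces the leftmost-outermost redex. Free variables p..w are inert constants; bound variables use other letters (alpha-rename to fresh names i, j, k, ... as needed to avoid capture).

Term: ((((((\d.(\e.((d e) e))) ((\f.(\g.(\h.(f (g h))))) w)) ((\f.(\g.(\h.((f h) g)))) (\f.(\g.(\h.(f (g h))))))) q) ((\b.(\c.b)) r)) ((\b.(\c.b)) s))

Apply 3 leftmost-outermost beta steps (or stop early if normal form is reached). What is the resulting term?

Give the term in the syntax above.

Step 0: ((((((\d.(\e.((d e) e))) ((\f.(\g.(\h.(f (g h))))) w)) ((\f.(\g.(\h.((f h) g)))) (\f.(\g.(\h.(f (g h))))))) q) ((\b.(\c.b)) r)) ((\b.(\c.b)) s))
Step 1: (((((\e.((((\f.(\g.(\h.(f (g h))))) w) e) e)) ((\f.(\g.(\h.((f h) g)))) (\f.(\g.(\h.(f (g h))))))) q) ((\b.(\c.b)) r)) ((\b.(\c.b)) s))
Step 2: (((((((\f.(\g.(\h.(f (g h))))) w) ((\f.(\g.(\h.((f h) g)))) (\f.(\g.(\h.(f (g h))))))) ((\f.(\g.(\h.((f h) g)))) (\f.(\g.(\h.(f (g h))))))) q) ((\b.(\c.b)) r)) ((\b.(\c.b)) s))
Step 3: ((((((\g.(\h.(w (g h)))) ((\f.(\g.(\h.((f h) g)))) (\f.(\g.(\h.(f (g h))))))) ((\f.(\g.(\h.((f h) g)))) (\f.(\g.(\h.(f (g h))))))) q) ((\b.(\c.b)) r)) ((\b.(\c.b)) s))

Answer: ((((((\g.(\h.(w (g h)))) ((\f.(\g.(\h.((f h) g)))) (\f.(\g.(\h.(f (g h))))))) ((\f.(\g.(\h.((f h) g)))) (\f.(\g.(\h.(f (g h))))))) q) ((\b.(\c.b)) r)) ((\b.(\c.b)) s))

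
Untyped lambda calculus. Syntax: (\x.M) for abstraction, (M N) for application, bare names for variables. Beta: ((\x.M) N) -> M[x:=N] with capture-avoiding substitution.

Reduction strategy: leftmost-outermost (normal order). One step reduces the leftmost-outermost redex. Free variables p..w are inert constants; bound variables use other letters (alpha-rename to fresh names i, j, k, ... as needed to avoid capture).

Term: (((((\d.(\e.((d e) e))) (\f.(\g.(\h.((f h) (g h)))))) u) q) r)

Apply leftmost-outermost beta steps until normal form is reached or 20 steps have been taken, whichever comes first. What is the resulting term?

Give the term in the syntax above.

Step 0: (((((\d.(\e.((d e) e))) (\f.(\g.(\h.((f h) (g h)))))) u) q) r)
Step 1: ((((\e.(((\f.(\g.(\h.((f h) (g h))))) e) e)) u) q) r)
Step 2: (((((\f.(\g.(\h.((f h) (g h))))) u) u) q) r)
Step 3: ((((\g.(\h.((u h) (g h)))) u) q) r)
Step 4: (((\h.((u h) (u h))) q) r)
Step 5: (((u q) (u q)) r)

Answer: (((u q) (u q)) r)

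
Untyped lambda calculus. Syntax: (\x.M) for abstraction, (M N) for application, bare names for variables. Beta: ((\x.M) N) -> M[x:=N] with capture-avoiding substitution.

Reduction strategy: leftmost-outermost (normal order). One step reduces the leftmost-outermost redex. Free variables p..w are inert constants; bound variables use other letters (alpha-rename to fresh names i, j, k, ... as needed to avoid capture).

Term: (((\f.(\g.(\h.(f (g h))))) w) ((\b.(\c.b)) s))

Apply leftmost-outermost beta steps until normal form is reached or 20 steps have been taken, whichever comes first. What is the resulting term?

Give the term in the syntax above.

Step 0: (((\f.(\g.(\h.(f (g h))))) w) ((\b.(\c.b)) s))
Step 1: ((\g.(\h.(w (g h)))) ((\b.(\c.b)) s))
Step 2: (\h.(w (((\b.(\c.b)) s) h)))
Step 3: (\h.(w ((\c.s) h)))
Step 4: (\h.(w s))

Answer: (\h.(w s))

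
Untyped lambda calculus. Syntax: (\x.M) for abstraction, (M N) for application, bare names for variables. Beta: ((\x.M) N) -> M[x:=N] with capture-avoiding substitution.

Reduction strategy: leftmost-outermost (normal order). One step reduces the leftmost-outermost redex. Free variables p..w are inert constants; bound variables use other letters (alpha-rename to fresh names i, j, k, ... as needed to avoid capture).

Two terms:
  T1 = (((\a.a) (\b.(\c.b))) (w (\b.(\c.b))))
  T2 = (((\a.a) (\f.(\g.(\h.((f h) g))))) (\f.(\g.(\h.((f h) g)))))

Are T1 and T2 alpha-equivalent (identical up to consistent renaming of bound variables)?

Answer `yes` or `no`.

Answer: no

Derivation:
Term 1: (((\a.a) (\b.(\c.b))) (w (\b.(\c.b))))
Term 2: (((\a.a) (\f.(\g.(\h.((f h) g))))) (\f.(\g.(\h.((f h) g)))))
Alpha-equivalence: compare structure up to binder renaming.
Result: False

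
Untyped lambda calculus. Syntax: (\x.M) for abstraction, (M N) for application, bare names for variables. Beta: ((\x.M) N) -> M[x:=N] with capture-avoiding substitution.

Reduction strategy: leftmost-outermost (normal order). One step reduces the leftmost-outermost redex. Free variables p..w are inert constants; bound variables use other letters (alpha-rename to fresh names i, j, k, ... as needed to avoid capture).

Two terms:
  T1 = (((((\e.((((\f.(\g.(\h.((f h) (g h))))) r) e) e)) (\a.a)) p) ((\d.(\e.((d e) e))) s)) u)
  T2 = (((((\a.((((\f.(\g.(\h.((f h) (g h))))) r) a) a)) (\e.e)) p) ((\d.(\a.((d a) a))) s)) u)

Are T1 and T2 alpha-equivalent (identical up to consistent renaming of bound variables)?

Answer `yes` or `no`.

Term 1: (((((\e.((((\f.(\g.(\h.((f h) (g h))))) r) e) e)) (\a.a)) p) ((\d.(\e.((d e) e))) s)) u)
Term 2: (((((\a.((((\f.(\g.(\h.((f h) (g h))))) r) a) a)) (\e.e)) p) ((\d.(\a.((d a) a))) s)) u)
Alpha-equivalence: compare structure up to binder renaming.
Result: True

Answer: yes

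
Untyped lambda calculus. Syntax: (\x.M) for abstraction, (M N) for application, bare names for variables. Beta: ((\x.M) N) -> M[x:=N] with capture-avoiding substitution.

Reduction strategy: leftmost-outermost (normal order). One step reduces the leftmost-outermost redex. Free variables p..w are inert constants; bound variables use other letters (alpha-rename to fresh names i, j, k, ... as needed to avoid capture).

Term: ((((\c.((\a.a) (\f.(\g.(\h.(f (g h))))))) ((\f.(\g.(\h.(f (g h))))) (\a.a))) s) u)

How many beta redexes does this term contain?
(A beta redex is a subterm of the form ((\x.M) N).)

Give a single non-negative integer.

Answer: 3

Derivation:
Term: ((((\c.((\a.a) (\f.(\g.(\h.(f (g h))))))) ((\f.(\g.(\h.(f (g h))))) (\a.a))) s) u)
  Redex: ((\c.((\a.a) (\f.(\g.(\h.(f (g h))))))) ((\f.(\g.(\h.(f (g h))))) (\a.a)))
  Redex: ((\a.a) (\f.(\g.(\h.(f (g h))))))
  Redex: ((\f.(\g.(\h.(f (g h))))) (\a.a))
Total redexes: 3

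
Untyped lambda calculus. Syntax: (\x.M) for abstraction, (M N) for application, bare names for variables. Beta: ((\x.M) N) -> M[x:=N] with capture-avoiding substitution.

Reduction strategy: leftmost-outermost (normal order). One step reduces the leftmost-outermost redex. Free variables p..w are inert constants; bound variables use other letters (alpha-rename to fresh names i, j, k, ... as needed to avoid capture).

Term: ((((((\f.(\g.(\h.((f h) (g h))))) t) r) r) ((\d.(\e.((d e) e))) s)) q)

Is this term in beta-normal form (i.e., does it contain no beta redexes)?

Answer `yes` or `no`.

Term: ((((((\f.(\g.(\h.((f h) (g h))))) t) r) r) ((\d.(\e.((d e) e))) s)) q)
Found 2 beta redex(es).

Answer: no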